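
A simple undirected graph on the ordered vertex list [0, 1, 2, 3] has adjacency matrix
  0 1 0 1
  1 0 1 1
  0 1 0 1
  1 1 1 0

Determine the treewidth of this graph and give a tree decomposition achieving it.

Treewidth 2.
One such decomposition:
Bags: B1 = {1, 2, 3}  B2 = {0, 1, 3}
Tree: B1–B2

The largest bag has 3 vertices, giving width 2; this decomposition certifies tw(G) ≤ 2. Conversely, {0, 1, 3} is a clique of size 3, and the vertices of any clique must share a bag in every tree decomposition; so some bag has ≥ 3 vertices and tw(G) ≥ 2. Therefore the treewidth is 2.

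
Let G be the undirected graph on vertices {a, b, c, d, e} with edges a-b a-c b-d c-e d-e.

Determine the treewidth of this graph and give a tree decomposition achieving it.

Treewidth 2.
One optimal decomposition is:
Bags: B1 = {a, b, c}  B2 = {b, c, d}  B3 = {c, d, e}
Tree: B1–B2, B2–B3

Every bag has size at most 3, so the width is 3 − 1 = 2 and tw(G) ≤ 2. Since c–a–b–d–e–c is a cycle in G, G is not acyclic. Forests are exactly the graphs of treewidth ≤ 1, so tw(G) ≥ 2. The upper and lower bounds meet at 2, so that is the treewidth.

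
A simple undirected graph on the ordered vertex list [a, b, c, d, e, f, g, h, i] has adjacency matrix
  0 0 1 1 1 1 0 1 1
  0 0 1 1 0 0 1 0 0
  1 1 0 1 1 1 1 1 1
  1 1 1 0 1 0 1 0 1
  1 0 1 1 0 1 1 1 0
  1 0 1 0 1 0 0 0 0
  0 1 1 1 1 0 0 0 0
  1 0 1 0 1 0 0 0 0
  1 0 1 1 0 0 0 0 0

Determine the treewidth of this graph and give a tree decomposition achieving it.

Every bag has size at most 4, so the width is 4 − 1 = 3 and tw(G) ≤ 3. On the other hand G contains the 4-clique {c, d, e, g}. A clique must lie in a single bag of any decomposition, so no decomposition can have width below 3. The upper and lower bounds meet at 3, so that is the treewidth.

Treewidth 3.
Bags: B1 = {a, c, d, e}  B2 = {a, c, e, f}  B3 = {a, c, d, i}  B4 = {a, c, e, h}  B5 = {c, d, e, g}  B6 = {b, c, d, g}
Tree: B1–B2, B1–B3, B2–B4, B1–B5, B5–B6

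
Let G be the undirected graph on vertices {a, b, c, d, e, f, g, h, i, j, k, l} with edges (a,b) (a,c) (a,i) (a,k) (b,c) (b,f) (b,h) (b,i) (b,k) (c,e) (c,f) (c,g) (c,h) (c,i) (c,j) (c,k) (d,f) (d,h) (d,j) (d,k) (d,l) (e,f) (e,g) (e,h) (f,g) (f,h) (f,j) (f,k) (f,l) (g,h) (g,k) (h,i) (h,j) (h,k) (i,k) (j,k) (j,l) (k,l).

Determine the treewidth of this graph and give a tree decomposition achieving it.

The largest bag has 5 vertices, giving width 4; this decomposition certifies tw(G) ≤ 4. For the lower bound, the 5 vertices {c, e, f, g, h} are pairwise adjacent, and any tree decomposition puts a clique entirely inside one bag — forcing width ≥ 4. The upper and lower bounds meet at 4, so that is the treewidth.

Treewidth 4.
Bags: B1 = {c, f, h, j, k}  B2 = {b, c, f, h, k}  B3 = {d, f, h, j, k}  B4 = {b, c, h, i, k}  B5 = {c, f, g, h, k}  B6 = {c, e, f, g, h}  B7 = {a, b, c, i, k}  B8 = {d, f, j, k, l}
Tree: B1–B2, B1–B3, B2–B4, B1–B5, B5–B6, B4–B7, B3–B8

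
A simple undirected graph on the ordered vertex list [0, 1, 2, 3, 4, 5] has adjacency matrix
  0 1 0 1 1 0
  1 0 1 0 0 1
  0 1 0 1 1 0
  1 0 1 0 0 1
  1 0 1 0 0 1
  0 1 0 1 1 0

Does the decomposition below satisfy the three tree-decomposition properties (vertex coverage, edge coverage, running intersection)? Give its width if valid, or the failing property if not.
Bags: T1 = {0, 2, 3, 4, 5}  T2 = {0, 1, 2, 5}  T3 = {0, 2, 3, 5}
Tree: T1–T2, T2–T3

A tree decomposition must satisfy three properties: every vertex lies in some bag; for every edge, both endpoints lie together in some bag; and for every vertex, the bags containing it form a connected subtree. Here bags containing vertex 3 are not connected in the tree, so the decomposition is invalid.

No — bags containing vertex 3 are not connected in the tree.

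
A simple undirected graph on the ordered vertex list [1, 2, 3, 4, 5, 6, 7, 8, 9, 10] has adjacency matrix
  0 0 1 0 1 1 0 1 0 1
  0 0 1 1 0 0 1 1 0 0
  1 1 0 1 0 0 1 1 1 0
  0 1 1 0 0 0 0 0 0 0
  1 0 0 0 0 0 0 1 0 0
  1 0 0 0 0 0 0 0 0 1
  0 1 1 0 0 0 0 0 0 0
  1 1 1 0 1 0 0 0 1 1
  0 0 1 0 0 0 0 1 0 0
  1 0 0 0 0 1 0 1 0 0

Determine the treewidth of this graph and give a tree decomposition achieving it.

Each bag holds 3 vertices, so the decomposition has width 2, which upper-bounds the treewidth. For the lower bound, the 3 vertices {1, 8, 10} are pairwise adjacent, and any tree decomposition puts a clique entirely inside one bag — forcing width ≥ 2. Hence tw(G) = 2 exactly.

Treewidth 2.
One such decomposition:
Bags: B1 = {2, 3, 8}  B2 = {1, 3, 8}  B3 = {3, 8, 9}  B4 = {2, 3, 7}  B5 = {2, 3, 4}  B6 = {1, 5, 8}  B7 = {1, 8, 10}  B8 = {1, 6, 10}
Tree: B1–B2, B2–B3, B1–B4, B1–B5, B2–B6, B6–B7, B7–B8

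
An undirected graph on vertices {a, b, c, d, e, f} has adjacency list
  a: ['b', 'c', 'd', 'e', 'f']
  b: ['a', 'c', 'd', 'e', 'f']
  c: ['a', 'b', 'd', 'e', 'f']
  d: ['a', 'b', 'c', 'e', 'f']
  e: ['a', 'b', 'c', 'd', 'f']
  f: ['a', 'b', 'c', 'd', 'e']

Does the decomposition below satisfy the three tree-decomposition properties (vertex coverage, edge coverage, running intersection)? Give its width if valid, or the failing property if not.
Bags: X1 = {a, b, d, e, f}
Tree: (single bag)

A tree decomposition must satisfy three properties: every vertex lies in some bag; for every edge, both endpoints lie together in some bag; and for every vertex, the bags containing it form a connected subtree. Here vertex c appears in no bag, so the decomposition is invalid.

No — vertex c appears in no bag.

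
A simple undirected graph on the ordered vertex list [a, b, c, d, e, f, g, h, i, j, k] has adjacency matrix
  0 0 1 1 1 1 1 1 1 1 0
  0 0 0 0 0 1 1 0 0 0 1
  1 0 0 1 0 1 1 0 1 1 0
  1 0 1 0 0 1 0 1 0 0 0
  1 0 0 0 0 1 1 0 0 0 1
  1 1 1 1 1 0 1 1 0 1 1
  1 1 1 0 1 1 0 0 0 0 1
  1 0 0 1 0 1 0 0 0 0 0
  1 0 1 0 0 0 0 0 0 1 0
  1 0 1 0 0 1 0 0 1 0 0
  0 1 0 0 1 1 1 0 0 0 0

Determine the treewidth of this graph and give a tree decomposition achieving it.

Treewidth 3.
One such decomposition:
Bags: B1 = {e, f, g, k}  B2 = {b, f, g, k}  B3 = {a, e, f, g}  B4 = {a, c, f, g}  B5 = {a, c, d, f}  B6 = {a, c, f, j}  B7 = {a, d, f, h}  B8 = {a, c, i, j}
Tree: B1–B2, B1–B3, B3–B4, B4–B5, B5–B6, B5–B7, B6–B8

The largest bag has 4 vertices, giving width 3; this decomposition certifies tw(G) ≤ 3. On the other hand G contains the 4-clique {a, e, f, g}. A clique must lie in a single bag of any decomposition, so no decomposition can have width below 3. Combining the bounds, tw(G) = 3.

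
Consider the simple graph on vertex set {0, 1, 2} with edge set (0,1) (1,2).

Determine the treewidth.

1

A width-1 tree decomposition is:
Bags: B1 = {0, 1}  B2 = {1, 2}
Tree: B1–B2
Each bag holds 2 vertices, so the decomposition has width 1, which upper-bounds the treewidth. Since G has at least one edge (e.g. 0–1), it is not an edgeless graph, so tw(G) ≥ 1. Combining the bounds, tw(G) = 1.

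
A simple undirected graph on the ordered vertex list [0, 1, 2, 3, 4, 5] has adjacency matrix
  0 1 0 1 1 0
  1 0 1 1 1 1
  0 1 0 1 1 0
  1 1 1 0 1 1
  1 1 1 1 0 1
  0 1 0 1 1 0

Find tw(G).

A width-3 tree decomposition is:
Bags: B1 = {1, 3, 4, 5}  B2 = {1, 2, 3, 4}  B3 = {0, 1, 3, 4}
Tree: B1–B2, B2–B3
The largest bag has 4 vertices, giving width 3; this decomposition certifies tw(G) ≤ 3. Conversely, {0, 1, 3, 4} is a clique of size 4, and the vertices of any clique must share a bag in every tree decomposition; so some bag has ≥ 4 vertices and tw(G) ≥ 3. The upper and lower bounds meet at 3, so that is the treewidth.

3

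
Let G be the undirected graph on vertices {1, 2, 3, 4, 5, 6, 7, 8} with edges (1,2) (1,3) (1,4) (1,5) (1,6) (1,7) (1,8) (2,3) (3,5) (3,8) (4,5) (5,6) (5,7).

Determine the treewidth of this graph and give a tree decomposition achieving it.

The largest bag has 3 vertices, giving width 2; this decomposition certifies tw(G) ≤ 2. For the lower bound, the 3 vertices {1, 3, 8} are pairwise adjacent, and any tree decomposition puts a clique entirely inside one bag — forcing width ≥ 2. Combining the bounds, tw(G) = 2.

Treewidth 2.
One such decomposition:
Bags: B1 = {1, 3, 5}  B2 = {1, 4, 5}  B3 = {1, 2, 3}  B4 = {1, 5, 7}  B5 = {1, 3, 8}  B6 = {1, 5, 6}
Tree: B1–B2, B1–B3, B1–B4, B3–B5, B4–B6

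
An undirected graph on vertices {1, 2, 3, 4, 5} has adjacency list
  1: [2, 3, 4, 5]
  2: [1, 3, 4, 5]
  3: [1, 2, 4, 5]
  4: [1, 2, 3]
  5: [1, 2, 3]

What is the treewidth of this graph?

3

A width-3 tree decomposition is:
Bags: B1 = {1, 2, 3, 5}  B2 = {1, 2, 3, 4}
Tree: B1–B2
Each bag holds 4 vertices, so the decomposition has width 3, which upper-bounds the treewidth. Conversely, {1, 2, 3, 4} is a clique of size 4, and the vertices of any clique must share a bag in every tree decomposition; so some bag has ≥ 4 vertices and tw(G) ≥ 3. Hence tw(G) = 3 exactly.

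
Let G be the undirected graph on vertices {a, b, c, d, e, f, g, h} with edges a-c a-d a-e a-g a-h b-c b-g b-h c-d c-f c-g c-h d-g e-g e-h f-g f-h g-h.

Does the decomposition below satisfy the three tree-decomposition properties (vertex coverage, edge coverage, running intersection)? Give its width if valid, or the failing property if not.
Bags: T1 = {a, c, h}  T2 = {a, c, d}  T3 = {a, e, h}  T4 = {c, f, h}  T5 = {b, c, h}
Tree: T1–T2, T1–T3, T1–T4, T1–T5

A tree decomposition must satisfy three properties: every vertex lies in some bag; for every edge, both endpoints lie together in some bag; and for every vertex, the bags containing it form a connected subtree. Here vertex g appears in no bag, so the decomposition is invalid.

No — vertex g appears in no bag.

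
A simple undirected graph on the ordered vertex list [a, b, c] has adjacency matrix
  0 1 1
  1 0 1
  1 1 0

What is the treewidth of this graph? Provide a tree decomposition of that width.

A single bag containing all 3 vertices is trivially a valid decomposition of width 2. For the lower bound, the 3 vertices {a, b, c} are pairwise adjacent, and any tree decomposition puts a clique entirely inside one bag — forcing width ≥ 2. Combining the bounds, tw(G) = 2.

Treewidth 2.
One such decomposition:
Bags: B1 = {a, b, c}
Tree: (single bag)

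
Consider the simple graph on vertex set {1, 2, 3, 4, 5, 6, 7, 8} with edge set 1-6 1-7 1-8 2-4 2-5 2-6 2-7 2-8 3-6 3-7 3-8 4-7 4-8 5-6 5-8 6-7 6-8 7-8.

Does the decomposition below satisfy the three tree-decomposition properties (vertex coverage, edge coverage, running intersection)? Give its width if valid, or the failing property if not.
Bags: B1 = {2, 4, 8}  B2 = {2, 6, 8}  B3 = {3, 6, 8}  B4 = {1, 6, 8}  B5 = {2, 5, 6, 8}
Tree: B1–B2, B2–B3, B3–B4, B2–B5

No — vertex 7 appears in no bag.

A tree decomposition must satisfy three properties: every vertex lies in some bag; for every edge, both endpoints lie together in some bag; and for every vertex, the bags containing it form a connected subtree. Here vertex 7 appears in no bag, so the decomposition is invalid.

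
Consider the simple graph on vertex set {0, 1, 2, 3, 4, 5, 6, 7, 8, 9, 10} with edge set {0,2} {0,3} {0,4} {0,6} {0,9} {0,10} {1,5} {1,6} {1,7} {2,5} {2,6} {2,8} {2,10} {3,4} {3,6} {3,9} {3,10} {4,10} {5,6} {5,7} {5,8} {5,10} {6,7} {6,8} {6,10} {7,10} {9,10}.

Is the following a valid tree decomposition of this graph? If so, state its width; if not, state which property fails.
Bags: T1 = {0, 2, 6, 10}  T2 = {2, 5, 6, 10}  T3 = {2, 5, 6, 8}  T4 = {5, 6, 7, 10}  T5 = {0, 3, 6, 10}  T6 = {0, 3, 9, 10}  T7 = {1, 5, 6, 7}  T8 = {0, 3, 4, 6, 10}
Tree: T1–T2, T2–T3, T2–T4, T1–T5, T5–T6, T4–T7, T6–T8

No — bags containing vertex 6 are not connected in the tree.

A tree decomposition must satisfy three properties: every vertex lies in some bag; for every edge, both endpoints lie together in some bag; and for every vertex, the bags containing it form a connected subtree. Here bags containing vertex 6 are not connected in the tree, so the decomposition is invalid.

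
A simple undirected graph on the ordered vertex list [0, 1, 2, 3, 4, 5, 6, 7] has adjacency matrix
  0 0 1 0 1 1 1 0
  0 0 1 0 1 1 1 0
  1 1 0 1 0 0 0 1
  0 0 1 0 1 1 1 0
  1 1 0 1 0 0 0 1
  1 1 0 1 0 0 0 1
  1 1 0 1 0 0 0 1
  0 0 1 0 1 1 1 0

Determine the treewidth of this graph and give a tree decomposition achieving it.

Treewidth 4.
One optimal decomposition is:
Bags: B1 = {0, 1, 3, 5, 7}  B2 = {0, 1, 3, 4, 7}  B3 = {0, 1, 3, 6, 7}  B4 = {0, 1, 2, 3, 7}
Tree: B1–B2, B2–B3, B3–B4

Every bag has size at most 5, so the width is 5 − 1 = 4 and tw(G) ≤ 4. For the lower bound: the 5 vertex sets {5,7}, {0,4}, {3,6}, {1}, {2} are disjoint, each induces a connected subgraph, and every pair is joined by at least one edge of G. Contracting each set to a single vertex therefore yields K_{5} as a minor, and since treewidth is minor-monotone, tw(G) ≥ tw(K_{5}) = 4. Therefore the treewidth is 4.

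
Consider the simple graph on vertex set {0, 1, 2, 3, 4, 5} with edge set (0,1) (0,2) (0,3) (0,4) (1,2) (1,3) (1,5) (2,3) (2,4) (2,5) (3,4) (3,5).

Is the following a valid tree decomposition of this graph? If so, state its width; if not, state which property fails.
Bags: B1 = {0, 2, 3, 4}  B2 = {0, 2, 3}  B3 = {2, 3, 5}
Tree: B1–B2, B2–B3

A tree decomposition must satisfy three properties: every vertex lies in some bag; for every edge, both endpoints lie together in some bag; and for every vertex, the bags containing it form a connected subtree. Here vertex 1 appears in no bag, so the decomposition is invalid.

No — vertex 1 appears in no bag.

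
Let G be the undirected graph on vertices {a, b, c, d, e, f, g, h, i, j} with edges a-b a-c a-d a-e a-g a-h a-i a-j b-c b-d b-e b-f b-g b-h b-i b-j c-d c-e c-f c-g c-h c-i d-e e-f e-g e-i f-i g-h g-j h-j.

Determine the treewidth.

A width-4 tree decomposition is:
Bags: B1 = {a, b, c, e, i}  B2 = {a, b, c, e, g}  B3 = {a, b, c, d, e}  B4 = {a, b, c, g, h}  B5 = {b, c, e, f, i}  B6 = {a, b, g, h, j}
Tree: B1–B2, B2–B3, B2–B4, B1–B5, B4–B6
Each bag holds 5 vertices, so the decomposition has width 4, which upper-bounds the treewidth. Conversely, {a, b, g, h, j} is a clique of size 5, and the vertices of any clique must share a bag in every tree decomposition; so some bag has ≥ 5 vertices and tw(G) ≥ 4. Combining the bounds, tw(G) = 4.

4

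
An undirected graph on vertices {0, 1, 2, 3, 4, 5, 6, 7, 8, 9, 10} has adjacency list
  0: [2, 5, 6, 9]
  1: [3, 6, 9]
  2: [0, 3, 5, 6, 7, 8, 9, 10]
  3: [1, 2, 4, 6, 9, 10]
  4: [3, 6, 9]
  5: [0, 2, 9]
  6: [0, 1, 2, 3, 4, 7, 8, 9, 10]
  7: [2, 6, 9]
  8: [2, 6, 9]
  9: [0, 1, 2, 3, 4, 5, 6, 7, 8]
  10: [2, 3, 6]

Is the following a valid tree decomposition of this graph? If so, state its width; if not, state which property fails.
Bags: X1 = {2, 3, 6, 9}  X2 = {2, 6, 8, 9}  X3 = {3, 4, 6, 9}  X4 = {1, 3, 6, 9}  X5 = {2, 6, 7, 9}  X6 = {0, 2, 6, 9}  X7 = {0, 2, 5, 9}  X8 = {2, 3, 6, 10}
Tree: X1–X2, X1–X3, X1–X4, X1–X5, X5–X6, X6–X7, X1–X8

Yes; width 3.

Vertex coverage: the bags together contain {0, 1, 2, 3, 4, 5, 6, 7, 8, 9, 10}, the full vertex set. Edge coverage: each edge of G has both endpoints in at least one bag. Running intersection: for every vertex, the bags containing it form a connected subtree. All three properties hold, so this is a valid tree decomposition of width max|bag| − 1 = 3, and hence tw(G) ≤ 3.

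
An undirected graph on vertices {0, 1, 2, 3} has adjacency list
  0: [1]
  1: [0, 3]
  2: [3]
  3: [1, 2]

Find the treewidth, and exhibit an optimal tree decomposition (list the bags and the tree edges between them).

Treewidth 1.
Bags: B1 = {2, 3}  B2 = {1, 3}  B3 = {0, 1}
Tree: B1–B2, B2–B3

Each bag holds 2 vertices, so the decomposition has width 1, which upper-bounds the treewidth. G has an edge, so its treewidth is at least 1. Hence tw(G) = 1 exactly.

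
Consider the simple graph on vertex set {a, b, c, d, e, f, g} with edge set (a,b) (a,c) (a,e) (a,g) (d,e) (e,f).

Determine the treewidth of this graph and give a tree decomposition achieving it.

Treewidth 1.
Bags: B1 = {a, b}  B2 = {a, e}  B3 = {d, e}  B4 = {a, g}  B5 = {e, f}  B6 = {a, c}
Tree: B1–B2, B2–B3, B2–B4, B2–B5, B4–B6

Each bag holds 2 vertices, so the decomposition has width 1, which upper-bounds the treewidth. Any graph with an edge has treewidth ≥ 1, and G has the edge a–b. Combining the bounds, tw(G) = 1.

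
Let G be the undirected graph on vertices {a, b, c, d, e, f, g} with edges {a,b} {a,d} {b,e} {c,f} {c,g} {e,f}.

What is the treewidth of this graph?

1

A width-1 tree decomposition is:
Bags: B1 = {c, g}  B2 = {c, f}  B3 = {e, f}  B4 = {b, e}  B5 = {a, b}  B6 = {a, d}
Tree: B1–B2, B2–B3, B3–B4, B4–B5, B5–B6
Every bag has size at most 2, so the width is 2 − 1 = 1 and tw(G) ≤ 1. Since G has at least one edge (e.g. g–c), it is not an edgeless graph, so tw(G) ≥ 1. Hence tw(G) = 1 exactly.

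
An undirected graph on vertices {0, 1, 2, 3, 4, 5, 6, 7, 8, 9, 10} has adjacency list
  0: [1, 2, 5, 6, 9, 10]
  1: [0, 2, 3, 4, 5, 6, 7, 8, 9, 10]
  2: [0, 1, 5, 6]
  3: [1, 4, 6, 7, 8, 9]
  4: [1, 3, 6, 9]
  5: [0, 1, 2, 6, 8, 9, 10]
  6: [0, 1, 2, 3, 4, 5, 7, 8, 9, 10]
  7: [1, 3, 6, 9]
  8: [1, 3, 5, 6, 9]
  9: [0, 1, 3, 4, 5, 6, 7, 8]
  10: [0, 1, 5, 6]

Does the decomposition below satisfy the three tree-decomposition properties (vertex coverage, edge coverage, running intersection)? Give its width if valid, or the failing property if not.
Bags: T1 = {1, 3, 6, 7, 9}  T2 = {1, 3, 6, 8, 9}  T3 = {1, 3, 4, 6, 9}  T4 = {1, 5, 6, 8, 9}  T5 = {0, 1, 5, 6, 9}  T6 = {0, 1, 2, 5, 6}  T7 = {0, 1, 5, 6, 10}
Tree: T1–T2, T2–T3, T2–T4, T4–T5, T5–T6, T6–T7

Yes; width 4.

Checking the three conditions: (i) the bags cover all of {0, 1, 2, 3, 4, 5, 6, 7, 8, 9, 10}; (ii) for each edge, some bag contains both endpoints; (iii) the bags containing any fixed vertex form a subtree. All hold, so the decomposition is valid with width 5 − 1 = 4.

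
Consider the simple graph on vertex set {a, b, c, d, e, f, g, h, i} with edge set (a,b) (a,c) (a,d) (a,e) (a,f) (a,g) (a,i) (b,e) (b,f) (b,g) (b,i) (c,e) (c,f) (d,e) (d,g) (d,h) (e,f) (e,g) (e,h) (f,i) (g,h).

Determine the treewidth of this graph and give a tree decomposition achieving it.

Treewidth 3.
One such decomposition:
Bags: B1 = {a, b, f, i}  B2 = {a, b, e, f}  B3 = {a, c, e, f}  B4 = {a, b, e, g}  B5 = {a, d, e, g}  B6 = {d, e, g, h}
Tree: B1–B2, B2–B3, B2–B4, B4–B5, B5–B6

The largest bag has 4 vertices, giving width 3; this decomposition certifies tw(G) ≤ 3. For the lower bound, the 4 vertices {d, e, g, h} are pairwise adjacent, and any tree decomposition puts a clique entirely inside one bag — forcing width ≥ 3. Hence tw(G) = 3 exactly.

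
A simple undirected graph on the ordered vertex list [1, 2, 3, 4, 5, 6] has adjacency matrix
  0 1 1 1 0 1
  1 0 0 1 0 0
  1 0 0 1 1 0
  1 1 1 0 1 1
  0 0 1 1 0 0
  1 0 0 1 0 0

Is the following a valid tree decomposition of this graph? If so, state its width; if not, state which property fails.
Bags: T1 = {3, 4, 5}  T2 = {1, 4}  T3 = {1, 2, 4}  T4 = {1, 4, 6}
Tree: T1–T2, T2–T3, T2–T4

No — edge (3,1) lies in no bag.

A tree decomposition must satisfy three properties: every vertex lies in some bag; for every edge, both endpoints lie together in some bag; and for every vertex, the bags containing it form a connected subtree. Here edge (3,1) lies in no bag, so the decomposition is invalid.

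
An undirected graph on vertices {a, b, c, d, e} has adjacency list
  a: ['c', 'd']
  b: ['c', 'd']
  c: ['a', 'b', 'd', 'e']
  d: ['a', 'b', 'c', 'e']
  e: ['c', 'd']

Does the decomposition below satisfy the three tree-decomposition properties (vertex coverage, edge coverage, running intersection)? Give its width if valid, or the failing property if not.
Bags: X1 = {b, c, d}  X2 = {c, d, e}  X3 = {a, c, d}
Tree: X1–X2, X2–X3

Yes; width 2.

Vertex coverage: the bags together contain {a, b, c, d, e}, the full vertex set. Edge coverage: each edge of G has both endpoints in at least one bag. Running intersection: for every vertex, the bags containing it form a connected subtree. All three properties hold, so this is a valid tree decomposition of width max|bag| − 1 = 2, and hence tw(G) ≤ 2.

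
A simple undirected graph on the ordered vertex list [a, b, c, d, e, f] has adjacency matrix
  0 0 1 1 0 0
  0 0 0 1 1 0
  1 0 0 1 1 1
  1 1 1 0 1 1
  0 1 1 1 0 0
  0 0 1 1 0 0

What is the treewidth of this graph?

2

A width-2 tree decomposition is:
Bags: B1 = {b, d, e}  B2 = {c, d, e}  B3 = {c, d, f}  B4 = {a, c, d}
Tree: B1–B2, B2–B3, B2–B4
Every bag has size at most 3, so the width is 3 − 1 = 2 and tw(G) ≤ 2. For the lower bound, the 3 vertices {c, d, e} are pairwise adjacent, and any tree decomposition puts a clique entirely inside one bag — forcing width ≥ 2. The upper and lower bounds meet at 2, so that is the treewidth.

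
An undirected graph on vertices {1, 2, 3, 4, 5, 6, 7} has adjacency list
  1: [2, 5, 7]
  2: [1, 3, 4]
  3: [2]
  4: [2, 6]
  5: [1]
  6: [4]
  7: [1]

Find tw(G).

1

A width-1 tree decomposition is:
Bags: B1 = {1, 5}  B2 = {1, 2}  B3 = {2, 4}  B4 = {4, 6}  B5 = {1, 7}  B6 = {2, 3}
Tree: B1–B2, B2–B3, B3–B4, B1–B5, B3–B6
The largest bag has 2 vertices, giving width 1; this decomposition certifies tw(G) ≤ 1. Any graph with an edge has treewidth ≥ 1, and G has the edge 1–5. Combining the bounds, tw(G) = 1.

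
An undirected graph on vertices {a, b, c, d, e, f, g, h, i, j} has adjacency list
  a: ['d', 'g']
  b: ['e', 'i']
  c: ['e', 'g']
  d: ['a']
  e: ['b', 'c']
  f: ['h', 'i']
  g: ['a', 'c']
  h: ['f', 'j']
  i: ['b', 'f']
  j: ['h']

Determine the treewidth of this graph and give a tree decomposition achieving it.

Treewidth 1.
One optimal decomposition is:
Bags: B1 = {a, d}  B2 = {a, g}  B3 = {c, g}  B4 = {c, e}  B5 = {b, e}  B6 = {b, i}  B7 = {f, i}  B8 = {f, h}  B9 = {h, j}
Tree: B1–B2, B2–B3, B3–B4, B4–B5, B5–B6, B6–B7, B7–B8, B8–B9

The largest bag has 2 vertices, giving width 1; this decomposition certifies tw(G) ≤ 1. Any graph with an edge has treewidth ≥ 1, and G has the edge d–a. Combining the bounds, tw(G) = 1.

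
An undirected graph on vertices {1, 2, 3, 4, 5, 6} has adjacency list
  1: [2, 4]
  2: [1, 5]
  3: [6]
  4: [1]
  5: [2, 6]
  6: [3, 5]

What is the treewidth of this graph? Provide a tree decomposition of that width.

The largest bag has 2 vertices, giving width 1; this decomposition certifies tw(G) ≤ 1. G has an edge, so its treewidth is at least 1. Combining the bounds, tw(G) = 1.

Treewidth 1.
Bags: B1 = {3, 6}  B2 = {5, 6}  B3 = {2, 5}  B4 = {1, 2}  B5 = {1, 4}
Tree: B1–B2, B2–B3, B3–B4, B4–B5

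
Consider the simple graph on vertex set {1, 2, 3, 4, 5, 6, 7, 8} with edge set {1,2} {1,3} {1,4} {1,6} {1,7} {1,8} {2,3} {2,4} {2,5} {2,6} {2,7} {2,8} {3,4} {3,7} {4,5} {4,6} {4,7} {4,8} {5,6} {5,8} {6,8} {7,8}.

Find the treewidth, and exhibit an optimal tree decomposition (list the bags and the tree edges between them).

Treewidth 4.
One optimal decomposition is:
Bags: B1 = {2, 4, 5, 6, 8}  B2 = {1, 2, 4, 6, 8}  B3 = {1, 2, 4, 7, 8}  B4 = {1, 2, 3, 4, 7}
Tree: B1–B2, B2–B3, B3–B4

Each bag holds 5 vertices, so the decomposition has width 4, which upper-bounds the treewidth. On the other hand G contains the 5-clique {1, 2, 4, 6, 8}. A clique must lie in a single bag of any decomposition, so no decomposition can have width below 4. Combining the bounds, tw(G) = 4.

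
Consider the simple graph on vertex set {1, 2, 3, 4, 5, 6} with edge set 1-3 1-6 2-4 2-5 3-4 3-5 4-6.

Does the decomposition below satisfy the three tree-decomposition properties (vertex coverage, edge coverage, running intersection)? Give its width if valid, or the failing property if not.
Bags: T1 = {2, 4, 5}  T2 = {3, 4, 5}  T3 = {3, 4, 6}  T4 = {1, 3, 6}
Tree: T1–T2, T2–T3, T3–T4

Yes; width 2.

Vertex coverage: the bags together contain {1, 2, 3, 4, 5, 6}, the full vertex set. Edge coverage: each edge of G has both endpoints in at least one bag. Running intersection: for every vertex, the bags containing it form a connected subtree. All three properties hold, so this is a valid tree decomposition of width max|bag| − 1 = 2, and hence tw(G) ≤ 2.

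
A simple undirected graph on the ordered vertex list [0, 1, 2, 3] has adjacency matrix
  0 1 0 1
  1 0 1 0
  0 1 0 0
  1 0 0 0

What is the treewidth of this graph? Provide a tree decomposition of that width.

The largest bag has 2 vertices, giving width 1; this decomposition certifies tw(G) ≤ 1. G has an edge, so its treewidth is at least 1. The upper and lower bounds meet at 1, so that is the treewidth.

Treewidth 1.
One such decomposition:
Bags: B1 = {1, 2}  B2 = {0, 1}  B3 = {0, 3}
Tree: B1–B2, B2–B3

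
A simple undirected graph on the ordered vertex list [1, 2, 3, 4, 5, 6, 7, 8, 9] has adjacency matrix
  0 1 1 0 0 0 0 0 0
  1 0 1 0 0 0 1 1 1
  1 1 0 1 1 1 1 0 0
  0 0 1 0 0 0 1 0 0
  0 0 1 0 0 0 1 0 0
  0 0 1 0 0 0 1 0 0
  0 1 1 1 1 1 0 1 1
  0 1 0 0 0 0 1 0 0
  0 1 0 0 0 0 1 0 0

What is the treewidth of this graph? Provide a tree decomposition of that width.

Treewidth 2.
Bags: B1 = {2, 7, 9}  B2 = {2, 3, 7}  B3 = {3, 4, 7}  B4 = {3, 5, 7}  B5 = {2, 7, 8}  B6 = {3, 6, 7}  B7 = {1, 2, 3}
Tree: B1–B2, B2–B3, B2–B4, B1–B5, B2–B6, B2–B7

The largest bag has 3 vertices, giving width 2; this decomposition certifies tw(G) ≤ 2. On the other hand G contains the 3-clique {1, 2, 3}. A clique must lie in a single bag of any decomposition, so no decomposition can have width below 2. The upper and lower bounds meet at 2, so that is the treewidth.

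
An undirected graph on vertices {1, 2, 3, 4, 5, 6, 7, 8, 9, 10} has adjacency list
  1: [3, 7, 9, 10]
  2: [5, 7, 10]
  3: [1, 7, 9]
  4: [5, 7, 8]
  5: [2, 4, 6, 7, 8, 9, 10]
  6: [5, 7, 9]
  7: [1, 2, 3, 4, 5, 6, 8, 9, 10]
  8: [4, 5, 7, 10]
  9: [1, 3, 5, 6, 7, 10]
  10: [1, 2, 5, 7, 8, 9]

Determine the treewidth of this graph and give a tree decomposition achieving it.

Treewidth 3.
One optimal decomposition is:
Bags: B1 = {5, 7, 9, 10}  B2 = {5, 7, 8, 10}  B3 = {1, 7, 9, 10}  B4 = {2, 5, 7, 10}  B5 = {5, 6, 7, 9}  B6 = {1, 3, 7, 9}  B7 = {4, 5, 7, 8}
Tree: B1–B2, B1–B3, B2–B4, B1–B5, B3–B6, B2–B7

Each bag holds 4 vertices, so the decomposition has width 3, which upper-bounds the treewidth. On the other hand G contains the 4-clique {1, 7, 9, 10}. A clique must lie in a single bag of any decomposition, so no decomposition can have width below 3. The upper and lower bounds meet at 3, so that is the treewidth.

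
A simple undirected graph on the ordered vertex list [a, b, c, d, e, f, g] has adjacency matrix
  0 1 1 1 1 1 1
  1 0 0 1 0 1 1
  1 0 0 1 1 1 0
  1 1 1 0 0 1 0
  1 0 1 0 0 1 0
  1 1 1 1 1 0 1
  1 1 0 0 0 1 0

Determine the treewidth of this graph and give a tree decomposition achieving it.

Treewidth 3.
One such decomposition:
Bags: B1 = {a, c, d, f}  B2 = {a, b, d, f}  B3 = {a, b, f, g}  B4 = {a, c, e, f}
Tree: B1–B2, B2–B3, B1–B4

Each bag holds 4 vertices, so the decomposition has width 3, which upper-bounds the treewidth. On the other hand G contains the 4-clique {a, c, d, f}. A clique must lie in a single bag of any decomposition, so no decomposition can have width below 3. Hence tw(G) = 3 exactly.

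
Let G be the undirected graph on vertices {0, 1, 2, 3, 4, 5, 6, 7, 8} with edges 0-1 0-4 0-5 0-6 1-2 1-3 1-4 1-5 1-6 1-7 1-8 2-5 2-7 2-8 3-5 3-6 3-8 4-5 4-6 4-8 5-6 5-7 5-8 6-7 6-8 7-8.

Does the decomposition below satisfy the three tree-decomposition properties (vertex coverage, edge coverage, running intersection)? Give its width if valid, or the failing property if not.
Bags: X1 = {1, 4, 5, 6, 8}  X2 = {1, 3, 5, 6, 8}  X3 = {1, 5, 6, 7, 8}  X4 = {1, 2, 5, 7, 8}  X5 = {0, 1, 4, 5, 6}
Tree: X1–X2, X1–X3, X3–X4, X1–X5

Yes; width 4.

Every vertex of G appears in some bag (union = {0, 1, 2, 3, 4, 5, 6, 7, 8}); every edge is covered by a bag; and for each vertex v the set of bags containing v is connected in the bag tree. The decomposition is therefore valid. The largest bag has 5 vertices, so the width is 4.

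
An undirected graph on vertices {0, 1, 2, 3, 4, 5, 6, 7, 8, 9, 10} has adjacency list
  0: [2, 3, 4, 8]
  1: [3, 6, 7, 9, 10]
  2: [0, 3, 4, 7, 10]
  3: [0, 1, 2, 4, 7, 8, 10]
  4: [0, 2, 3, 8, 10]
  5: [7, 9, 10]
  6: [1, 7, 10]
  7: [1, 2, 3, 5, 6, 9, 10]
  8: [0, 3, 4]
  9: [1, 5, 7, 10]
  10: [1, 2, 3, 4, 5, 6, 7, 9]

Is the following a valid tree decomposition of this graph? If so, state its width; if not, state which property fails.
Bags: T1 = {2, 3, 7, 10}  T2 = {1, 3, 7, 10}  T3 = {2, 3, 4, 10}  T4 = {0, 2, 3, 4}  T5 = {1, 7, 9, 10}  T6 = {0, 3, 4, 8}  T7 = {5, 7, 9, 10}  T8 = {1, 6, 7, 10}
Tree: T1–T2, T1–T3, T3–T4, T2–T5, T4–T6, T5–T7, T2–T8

Yes; width 3.

Vertex coverage: the bags together contain {0, 1, 2, 3, 4, 5, 6, 7, 8, 9, 10}, the full vertex set. Edge coverage: each edge of G has both endpoints in at least one bag. Running intersection: for every vertex, the bags containing it form a connected subtree. All three properties hold, so this is a valid tree decomposition of width max|bag| − 1 = 3, and hence tw(G) ≤ 3.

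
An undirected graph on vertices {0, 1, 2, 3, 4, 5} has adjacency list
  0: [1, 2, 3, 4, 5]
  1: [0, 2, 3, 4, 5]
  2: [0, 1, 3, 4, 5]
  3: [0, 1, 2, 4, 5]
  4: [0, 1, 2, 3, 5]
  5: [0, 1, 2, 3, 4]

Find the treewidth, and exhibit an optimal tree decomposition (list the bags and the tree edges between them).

A single bag containing all 6 vertices is trivially a valid decomposition of width 5. For the lower bound, the 6 vertices {0, 1, 2, 3, 4, 5} are pairwise adjacent, and any tree decomposition puts a clique entirely inside one bag — forcing width ≥ 5. Hence tw(G) = 5 exactly.

Treewidth 5.
One such decomposition:
Bags: B1 = {0, 1, 2, 3, 4, 5}
Tree: (single bag)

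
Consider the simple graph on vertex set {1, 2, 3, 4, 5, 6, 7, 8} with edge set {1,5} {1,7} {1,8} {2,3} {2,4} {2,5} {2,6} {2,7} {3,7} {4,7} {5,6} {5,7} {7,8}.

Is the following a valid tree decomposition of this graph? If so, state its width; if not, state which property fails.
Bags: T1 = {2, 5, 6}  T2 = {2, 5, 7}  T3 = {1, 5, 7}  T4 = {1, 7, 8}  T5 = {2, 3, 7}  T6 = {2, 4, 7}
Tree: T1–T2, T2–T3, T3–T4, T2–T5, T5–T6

Yes; width 2.

Every vertex of G appears in some bag (union = {1, 2, 3, 4, 5, 6, 7, 8}); every edge is covered by a bag; and for each vertex v the set of bags containing v is connected in the bag tree. The decomposition is therefore valid. The largest bag has 3 vertices, so the width is 2.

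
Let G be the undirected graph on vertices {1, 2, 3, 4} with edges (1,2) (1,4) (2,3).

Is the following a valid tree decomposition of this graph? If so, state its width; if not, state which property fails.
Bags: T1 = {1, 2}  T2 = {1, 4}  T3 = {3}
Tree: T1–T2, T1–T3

No — edge (2,3) lies in no bag.

A tree decomposition must satisfy three properties: every vertex lies in some bag; for every edge, both endpoints lie together in some bag; and for every vertex, the bags containing it form a connected subtree. Here edge (2,3) lies in no bag, so the decomposition is invalid.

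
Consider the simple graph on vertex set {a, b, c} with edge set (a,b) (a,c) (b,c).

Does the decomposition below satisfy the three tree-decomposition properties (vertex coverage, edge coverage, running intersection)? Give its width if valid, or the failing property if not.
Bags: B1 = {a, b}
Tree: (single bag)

A tree decomposition must satisfy three properties: every vertex lies in some bag; for every edge, both endpoints lie together in some bag; and for every vertex, the bags containing it form a connected subtree. Here vertex c appears in no bag, so the decomposition is invalid.

No — vertex c appears in no bag.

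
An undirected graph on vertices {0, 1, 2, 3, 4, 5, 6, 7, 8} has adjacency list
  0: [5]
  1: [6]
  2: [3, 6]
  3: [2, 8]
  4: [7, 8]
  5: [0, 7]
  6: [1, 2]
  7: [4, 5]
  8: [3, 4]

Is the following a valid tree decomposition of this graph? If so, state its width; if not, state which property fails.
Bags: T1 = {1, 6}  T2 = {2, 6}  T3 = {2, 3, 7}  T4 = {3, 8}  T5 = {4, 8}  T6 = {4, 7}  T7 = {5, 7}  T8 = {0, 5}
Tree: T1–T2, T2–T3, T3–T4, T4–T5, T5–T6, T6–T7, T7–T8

No — bags containing vertex 7 are not connected in the tree.

A tree decomposition must satisfy three properties: every vertex lies in some bag; for every edge, both endpoints lie together in some bag; and for every vertex, the bags containing it form a connected subtree. Here bags containing vertex 7 are not connected in the tree, so the decomposition is invalid.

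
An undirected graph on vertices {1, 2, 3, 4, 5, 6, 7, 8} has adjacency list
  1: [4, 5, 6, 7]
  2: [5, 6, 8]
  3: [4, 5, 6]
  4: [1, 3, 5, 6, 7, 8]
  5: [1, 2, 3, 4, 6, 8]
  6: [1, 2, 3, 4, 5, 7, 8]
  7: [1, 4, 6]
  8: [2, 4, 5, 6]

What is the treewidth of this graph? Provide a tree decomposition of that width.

Every bag has size at most 4, so the width is 4 − 1 = 3 and tw(G) ≤ 3. On the other hand G contains the 4-clique {2, 5, 6, 8}. A clique must lie in a single bag of any decomposition, so no decomposition can have width below 3. The upper and lower bounds meet at 3, so that is the treewidth.

Treewidth 3.
One such decomposition:
Bags: B1 = {1, 4, 5, 6}  B2 = {1, 4, 6, 7}  B3 = {4, 5, 6, 8}  B4 = {3, 4, 5, 6}  B5 = {2, 5, 6, 8}
Tree: B1–B2, B1–B3, B1–B4, B3–B5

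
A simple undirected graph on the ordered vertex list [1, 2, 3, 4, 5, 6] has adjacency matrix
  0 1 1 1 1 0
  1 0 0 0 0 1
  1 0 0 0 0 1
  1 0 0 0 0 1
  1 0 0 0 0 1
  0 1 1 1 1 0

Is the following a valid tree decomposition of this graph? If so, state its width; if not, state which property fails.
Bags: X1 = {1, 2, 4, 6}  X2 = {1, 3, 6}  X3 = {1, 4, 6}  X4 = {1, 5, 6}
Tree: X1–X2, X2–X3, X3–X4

No — bags containing vertex 4 are not connected in the tree.

A tree decomposition must satisfy three properties: every vertex lies in some bag; for every edge, both endpoints lie together in some bag; and for every vertex, the bags containing it form a connected subtree. Here bags containing vertex 4 are not connected in the tree, so the decomposition is invalid.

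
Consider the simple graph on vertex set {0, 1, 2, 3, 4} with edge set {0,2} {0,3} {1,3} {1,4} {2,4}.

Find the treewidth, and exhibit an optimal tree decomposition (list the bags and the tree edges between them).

Each bag holds 3 vertices, so the decomposition has width 2, which upper-bounds the treewidth. Since 1–3–0–2–4–1 is a cycle in G, G is not acyclic. Forests are exactly the graphs of treewidth ≤ 1, so tw(G) ≥ 2. The upper and lower bounds meet at 2, so that is the treewidth.

Treewidth 2.
Bags: B1 = {0, 1, 3}  B2 = {0, 1, 2}  B3 = {1, 2, 4}
Tree: B1–B2, B2–B3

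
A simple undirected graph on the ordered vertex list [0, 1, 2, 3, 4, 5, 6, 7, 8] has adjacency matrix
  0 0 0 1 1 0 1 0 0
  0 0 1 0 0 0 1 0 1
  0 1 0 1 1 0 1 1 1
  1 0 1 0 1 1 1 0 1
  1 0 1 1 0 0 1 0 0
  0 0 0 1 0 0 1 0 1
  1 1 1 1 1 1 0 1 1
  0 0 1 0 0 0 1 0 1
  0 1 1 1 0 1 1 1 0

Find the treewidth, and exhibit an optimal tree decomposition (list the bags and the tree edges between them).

Each bag holds 4 vertices, so the decomposition has width 3, which upper-bounds the treewidth. On the other hand G contains the 4-clique {0, 3, 4, 6}. A clique must lie in a single bag of any decomposition, so no decomposition can have width below 3. Therefore the treewidth is 3.

Treewidth 3.
Bags: B1 = {2, 3, 6, 8}  B2 = {3, 5, 6, 8}  B3 = {2, 6, 7, 8}  B4 = {1, 2, 6, 8}  B5 = {2, 3, 4, 6}  B6 = {0, 3, 4, 6}
Tree: B1–B2, B1–B3, B3–B4, B1–B5, B5–B6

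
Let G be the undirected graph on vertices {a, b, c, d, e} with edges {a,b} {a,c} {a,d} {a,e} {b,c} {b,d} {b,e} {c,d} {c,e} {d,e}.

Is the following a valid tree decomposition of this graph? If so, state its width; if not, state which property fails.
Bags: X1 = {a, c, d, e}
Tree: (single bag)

A tree decomposition must satisfy three properties: every vertex lies in some bag; for every edge, both endpoints lie together in some bag; and for every vertex, the bags containing it form a connected subtree. Here vertex b appears in no bag, so the decomposition is invalid.

No — vertex b appears in no bag.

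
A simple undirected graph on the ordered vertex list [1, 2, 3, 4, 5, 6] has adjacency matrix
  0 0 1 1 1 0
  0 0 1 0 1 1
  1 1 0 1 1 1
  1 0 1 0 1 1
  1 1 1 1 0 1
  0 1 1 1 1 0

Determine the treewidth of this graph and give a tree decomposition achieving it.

Treewidth 3.
Bags: B1 = {2, 3, 5, 6}  B2 = {3, 4, 5, 6}  B3 = {1, 3, 4, 5}
Tree: B1–B2, B2–B3

The largest bag has 4 vertices, giving width 3; this decomposition certifies tw(G) ≤ 3. On the other hand G contains the 4-clique {2, 3, 5, 6}. A clique must lie in a single bag of any decomposition, so no decomposition can have width below 3. Combining the bounds, tw(G) = 3.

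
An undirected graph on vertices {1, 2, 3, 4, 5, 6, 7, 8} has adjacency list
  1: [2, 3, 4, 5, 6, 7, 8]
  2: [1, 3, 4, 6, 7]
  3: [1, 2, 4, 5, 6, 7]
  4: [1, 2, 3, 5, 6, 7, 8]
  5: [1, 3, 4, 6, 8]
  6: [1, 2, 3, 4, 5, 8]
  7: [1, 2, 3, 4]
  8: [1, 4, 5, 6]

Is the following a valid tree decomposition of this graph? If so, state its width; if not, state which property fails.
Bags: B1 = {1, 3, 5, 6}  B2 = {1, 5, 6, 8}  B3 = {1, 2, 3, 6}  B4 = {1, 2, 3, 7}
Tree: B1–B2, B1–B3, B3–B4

No — vertex 4 appears in no bag.

A tree decomposition must satisfy three properties: every vertex lies in some bag; for every edge, both endpoints lie together in some bag; and for every vertex, the bags containing it form a connected subtree. Here vertex 4 appears in no bag, so the decomposition is invalid.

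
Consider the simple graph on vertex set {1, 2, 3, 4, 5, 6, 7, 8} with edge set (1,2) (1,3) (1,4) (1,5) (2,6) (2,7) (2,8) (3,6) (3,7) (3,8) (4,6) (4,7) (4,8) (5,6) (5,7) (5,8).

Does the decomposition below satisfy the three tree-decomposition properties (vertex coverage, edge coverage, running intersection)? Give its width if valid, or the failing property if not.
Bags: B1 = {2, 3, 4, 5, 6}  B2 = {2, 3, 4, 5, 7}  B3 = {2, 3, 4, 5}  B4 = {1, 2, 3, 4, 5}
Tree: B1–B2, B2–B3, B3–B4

No — vertex 8 appears in no bag.

A tree decomposition must satisfy three properties: every vertex lies in some bag; for every edge, both endpoints lie together in some bag; and for every vertex, the bags containing it form a connected subtree. Here vertex 8 appears in no bag, so the decomposition is invalid.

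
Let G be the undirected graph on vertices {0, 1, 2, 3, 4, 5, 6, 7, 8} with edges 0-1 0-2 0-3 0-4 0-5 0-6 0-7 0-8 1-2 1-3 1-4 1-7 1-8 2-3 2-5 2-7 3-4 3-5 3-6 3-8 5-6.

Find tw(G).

3

A width-3 tree decomposition is:
Bags: B1 = {0, 2, 3, 5}  B2 = {0, 3, 5, 6}  B3 = {0, 1, 2, 3}  B4 = {0, 1, 2, 7}  B5 = {0, 1, 3, 8}  B6 = {0, 1, 3, 4}
Tree: B1–B2, B1–B3, B3–B4, B3–B5, B3–B6
Every bag has size at most 4, so the width is 4 − 1 = 3 and tw(G) ≤ 3. For the lower bound, the 4 vertices {0, 1, 3, 8} are pairwise adjacent, and any tree decomposition puts a clique entirely inside one bag — forcing width ≥ 3. Hence tw(G) = 3 exactly.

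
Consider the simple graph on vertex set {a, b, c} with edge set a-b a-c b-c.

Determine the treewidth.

A width-2 tree decomposition is:
Bags: B1 = {a, b, c}
Tree: (single bag)
A single bag containing all 3 vertices is trivially a valid decomposition of width 2. For the lower bound, the 3 vertices {a, b, c} are pairwise adjacent, and any tree decomposition puts a clique entirely inside one bag — forcing width ≥ 2. Hence tw(G) = 2 exactly.

2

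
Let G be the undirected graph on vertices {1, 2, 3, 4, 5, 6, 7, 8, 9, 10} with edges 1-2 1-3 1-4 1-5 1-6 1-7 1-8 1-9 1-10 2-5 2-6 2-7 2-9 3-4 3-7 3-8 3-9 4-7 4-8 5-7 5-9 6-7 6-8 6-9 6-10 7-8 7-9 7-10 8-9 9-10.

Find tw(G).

4

A width-4 tree decomposition is:
Bags: B1 = {1, 6, 7, 9, 10}  B2 = {1, 6, 7, 8, 9}  B3 = {1, 3, 7, 8, 9}  B4 = {1, 3, 4, 7, 8}  B5 = {1, 2, 6, 7, 9}  B6 = {1, 2, 5, 7, 9}
Tree: B1–B2, B2–B3, B3–B4, B2–B5, B5–B6
The largest bag has 5 vertices, giving width 4; this decomposition certifies tw(G) ≤ 4. Conversely, {1, 3, 7, 8, 9} is a clique of size 5, and the vertices of any clique must share a bag in every tree decomposition; so some bag has ≥ 5 vertices and tw(G) ≥ 4. Therefore the treewidth is 4.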